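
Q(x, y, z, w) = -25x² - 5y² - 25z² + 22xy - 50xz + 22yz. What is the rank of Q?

2

The symmetric matrix is A = [[-25, 11, -25, 0], [11, -5, 11, 0], [-25, 11, -25, 0], [0, 0, 0, 0]].
Row-reducing A symmetrically gives the diagonal entries -25, -4/25, 0, 0.
So there are 2 negative, 2 zero pivots.
The rank is the number of nonzero pivots: 2.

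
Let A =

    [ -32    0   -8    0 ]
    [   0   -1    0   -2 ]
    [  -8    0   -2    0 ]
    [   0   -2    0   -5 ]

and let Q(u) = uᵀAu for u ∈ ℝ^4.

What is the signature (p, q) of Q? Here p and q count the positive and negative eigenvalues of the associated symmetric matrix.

Row-reducing A symmetrically gives the diagonal entries -32, -1, 0, -1.
Counting signs: 3 negative, 1 zero.

(0, 3)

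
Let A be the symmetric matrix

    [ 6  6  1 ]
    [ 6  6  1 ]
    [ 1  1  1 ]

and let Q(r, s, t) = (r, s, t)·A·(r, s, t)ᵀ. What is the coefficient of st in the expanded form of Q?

The coefficient of st is A[2,3] + A[3,2] = 2·1 = 2.

2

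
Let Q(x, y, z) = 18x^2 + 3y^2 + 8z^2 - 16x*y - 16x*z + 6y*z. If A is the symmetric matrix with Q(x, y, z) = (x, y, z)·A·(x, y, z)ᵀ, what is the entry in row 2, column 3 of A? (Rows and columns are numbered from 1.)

3

The coefficient of y·z in Q is 6. For a symmetric A this equals A[2,3] + A[3,2] = 2·A[2,3].
So A[2,3] = 6/2 = 3.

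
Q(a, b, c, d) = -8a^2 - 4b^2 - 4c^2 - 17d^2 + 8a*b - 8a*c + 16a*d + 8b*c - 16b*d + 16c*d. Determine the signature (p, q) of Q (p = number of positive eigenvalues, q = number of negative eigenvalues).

The symmetric matrix is A = [[-8, 4, -4, 8], [4, -4, 4, -8], [-4, 4, -4, 8], [8, -8, 8, -17]].
Row-reducing A symmetrically gives the diagonal entries -8, -2, 0, -1.
That gives 3 negative, 1 zero pivots.

(0, 3)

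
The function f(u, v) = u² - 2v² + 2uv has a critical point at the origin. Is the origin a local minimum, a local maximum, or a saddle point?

The Hessian at the origin is H = [[2, 2], [2, -4]].
det H = 2·-4 − (2)² = -12 < 0, so H is indefinite.
Therefore the origin is a saddle point.

saddle point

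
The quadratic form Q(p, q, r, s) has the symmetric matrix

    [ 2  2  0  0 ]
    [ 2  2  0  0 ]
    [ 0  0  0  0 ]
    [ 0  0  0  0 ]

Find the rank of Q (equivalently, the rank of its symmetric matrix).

Symmetric row and column elimination reduces A to a congruent diagonal form with pivots 2, 0, 0, 0.
Counting signs: 1 positive, 3 zero.
The rank is the number of nonzero pivots: 1.

1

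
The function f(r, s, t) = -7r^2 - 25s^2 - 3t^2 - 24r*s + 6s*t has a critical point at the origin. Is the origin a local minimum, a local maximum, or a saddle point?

The Hessian at the origin is H = [[-14, -24, 0], [-24, -50, 6], [0, 6, -6]].
Congruent diagonalization of H (simultaneous row and column reduction) yields pivots -14, -62/7, -60/31.
Counting signs: 3 negative.
H is negative definite, so the origin is a strict local maximum.

local maximum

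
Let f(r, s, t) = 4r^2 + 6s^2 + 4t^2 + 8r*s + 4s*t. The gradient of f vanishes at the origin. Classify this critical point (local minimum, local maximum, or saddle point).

local minimum

The Hessian at the origin is H = [[8, 8, 0], [8, 12, 4], [0, 4, 8]].
Row-reducing H symmetrically gives the diagonal entries 8, 4, 4.
So there are 3 positive pivots.
H is positive definite, so the origin is a strict local minimum.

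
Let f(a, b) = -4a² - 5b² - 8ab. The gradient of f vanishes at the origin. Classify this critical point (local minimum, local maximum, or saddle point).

local maximum

The Hessian at the origin is H = [[-8, -8], [-8, -10]].
det H = -8·-10 − (-8)² = 16 > 0 and H[1,1] = -8 < 0, so H is negative definite.
Therefore the origin is a local maximum.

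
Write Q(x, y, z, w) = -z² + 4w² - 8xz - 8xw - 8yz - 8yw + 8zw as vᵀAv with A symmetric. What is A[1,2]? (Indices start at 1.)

0

The coefficient of x·y in Q is 0. For a symmetric A this equals A[1,2] + A[2,1] = 2·A[1,2].
So A[1,2] = 0/2 = 0.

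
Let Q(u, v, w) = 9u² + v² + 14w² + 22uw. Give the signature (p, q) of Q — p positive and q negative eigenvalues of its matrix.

The symmetric matrix is A = [[9, 0, 11], [0, 1, 0], [11, 0, 14]].
Congruent diagonalization of A (simultaneous row and column reduction) yields pivots 9, 1, 5/9.
That gives 3 positive pivots.

(3, 0)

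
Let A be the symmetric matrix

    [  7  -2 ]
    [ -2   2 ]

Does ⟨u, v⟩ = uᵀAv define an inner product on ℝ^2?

For the 2×2 matrix [[7, -2], [-2, 2]]: det = 7·2 − (-2)² = 10, trace = 9.
det > 0 so both eigenvalues share the sign of the trace; trace = 9 > 0 ⇒ both positive.
⟨·,·⟩ is an inner product exactly when A is positive definite.

yes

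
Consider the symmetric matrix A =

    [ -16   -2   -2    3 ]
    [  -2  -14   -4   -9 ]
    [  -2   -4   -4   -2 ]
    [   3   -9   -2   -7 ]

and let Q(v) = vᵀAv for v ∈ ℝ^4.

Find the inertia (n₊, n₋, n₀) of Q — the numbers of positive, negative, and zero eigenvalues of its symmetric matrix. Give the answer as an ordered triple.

Row-reducing A symmetrically gives the diagonal entries -16, -55/4, -30/11, -1/30.
That gives 4 negative pivots.

(0, 4, 0)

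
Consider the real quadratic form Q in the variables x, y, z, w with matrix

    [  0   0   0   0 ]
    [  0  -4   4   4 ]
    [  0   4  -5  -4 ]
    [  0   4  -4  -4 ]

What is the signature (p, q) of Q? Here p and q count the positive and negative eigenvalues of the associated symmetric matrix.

Applying the same elementary operations to the rows and columns of A produces a congruent diagonal matrix with entries 0, -4, -1, 0.
Counting signs: 2 negative, 2 zero.

(0, 2)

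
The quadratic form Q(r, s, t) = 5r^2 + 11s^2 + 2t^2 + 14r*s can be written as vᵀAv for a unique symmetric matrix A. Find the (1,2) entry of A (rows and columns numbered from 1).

7

The coefficient of r·s in Q is 14. For a symmetric A this equals A[1,2] + A[2,1] = 2·A[1,2].
So A[1,2] = 14/2 = 7.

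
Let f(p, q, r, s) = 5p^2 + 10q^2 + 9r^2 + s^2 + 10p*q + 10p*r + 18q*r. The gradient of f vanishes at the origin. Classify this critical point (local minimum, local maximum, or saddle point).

The Hessian at the origin is H = [[10, 10, 10, 0], [10, 20, 18, 0], [10, 18, 18, 0], [0, 0, 0, 2]].
Applying the same elementary operations to the rows and columns of H produces a congruent diagonal matrix with entries 10, 10, 8/5, 2.
Counting signs: 4 positive.
H is positive definite, so the origin is a strict local minimum.

local minimum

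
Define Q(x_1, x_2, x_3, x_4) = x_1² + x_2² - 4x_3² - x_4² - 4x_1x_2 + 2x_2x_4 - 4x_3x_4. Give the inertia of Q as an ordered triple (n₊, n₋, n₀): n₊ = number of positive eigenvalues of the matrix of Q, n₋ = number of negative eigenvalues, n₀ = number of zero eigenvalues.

The symmetric matrix is A = [[1, -2, 0, 0], [-2, 1, 0, 1], [0, 0, -4, -2], [0, 1, -2, -1]].
Symmetric row and column elimination reduces A to a congruent diagonal form with pivots 1, -3, -4, 1/3.
Counting signs: 2 positive, 2 negative.

(2, 2, 0)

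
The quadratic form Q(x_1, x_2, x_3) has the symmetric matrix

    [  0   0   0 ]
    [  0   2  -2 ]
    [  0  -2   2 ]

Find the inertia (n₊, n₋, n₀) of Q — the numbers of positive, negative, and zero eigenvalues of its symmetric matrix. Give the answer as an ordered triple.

(1, 0, 2)

Symmetric row and column elimination reduces A to a congruent diagonal form with pivots 0, 2, 0.
So there are 1 positive, 2 zero pivots.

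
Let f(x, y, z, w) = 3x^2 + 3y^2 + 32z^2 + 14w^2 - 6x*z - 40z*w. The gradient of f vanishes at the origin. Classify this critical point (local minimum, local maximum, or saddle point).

local minimum

The Hessian at the origin is H = [[6, 0, -6, 0], [0, 6, 0, 0], [-6, 0, 64, -40], [0, 0, -40, 28]].
An LDLᵀ factorisation of H has diagonal entries 6, 6, 58, 12/29.
That gives 4 positive pivots.
H is positive definite, so the origin is a strict local minimum.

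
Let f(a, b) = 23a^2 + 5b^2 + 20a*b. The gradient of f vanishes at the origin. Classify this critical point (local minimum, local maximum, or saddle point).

local minimum

The Hessian at the origin is H = [[46, 20], [20, 10]].
det H = 46·10 − (20)² = 60 > 0 and H[1,1] = 46 > 0, so H is positive definite.
Therefore the origin is a local minimum.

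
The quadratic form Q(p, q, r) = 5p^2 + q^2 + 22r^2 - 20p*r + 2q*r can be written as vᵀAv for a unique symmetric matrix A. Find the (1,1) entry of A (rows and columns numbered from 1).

5

The coefficient of p^2 in Q is 5, and that is exactly A[1,1].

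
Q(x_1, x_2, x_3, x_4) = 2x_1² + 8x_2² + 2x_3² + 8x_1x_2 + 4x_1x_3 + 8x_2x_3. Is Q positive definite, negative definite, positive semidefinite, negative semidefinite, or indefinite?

positive semidefinite

Write A = [[2, 4, 2, 0], [4, 8, 4, 0], [2, 4, 2, 0], [0, 0, 0, 0]].
Congruent diagonalization of A (simultaneous row and column reduction) yields pivots 2, 0, 0, 0.
That gives 1 positive, 3 zero pivots.
Hence Q is positive semidefinite.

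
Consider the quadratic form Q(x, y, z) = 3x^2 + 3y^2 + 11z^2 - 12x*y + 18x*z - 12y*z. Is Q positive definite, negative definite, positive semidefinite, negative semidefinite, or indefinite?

indefinite

The associated matrix is A = [[3, -6, 9], [-6, 3, -6], [9, -6, 11]].
Applying the same elementary operations to the rows and columns of A produces a congruent diagonal matrix with entries 3, -9, 0.
That gives 1 positive, 1 negative, 1 zero pivots.
Hence Q is indefinite.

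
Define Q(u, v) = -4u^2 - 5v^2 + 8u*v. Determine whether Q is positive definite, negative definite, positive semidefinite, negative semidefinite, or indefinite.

The symmetric matrix of Q is A = [[-4, 4], [4, -5]].
Leading principal minors: Δ_1 = -4, Δ_2 = 4.
The signs alternate starting with Δ_1 < 0, so by Sylvester's criterion Q is negative definite.

negative definite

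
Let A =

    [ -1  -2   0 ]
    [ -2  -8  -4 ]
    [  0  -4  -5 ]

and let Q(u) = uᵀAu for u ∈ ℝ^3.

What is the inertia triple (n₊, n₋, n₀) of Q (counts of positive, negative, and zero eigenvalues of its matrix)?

An LDLᵀ factorisation of A has diagonal entries -1, -4, -1.
So there are 3 negative pivots.

(0, 3, 0)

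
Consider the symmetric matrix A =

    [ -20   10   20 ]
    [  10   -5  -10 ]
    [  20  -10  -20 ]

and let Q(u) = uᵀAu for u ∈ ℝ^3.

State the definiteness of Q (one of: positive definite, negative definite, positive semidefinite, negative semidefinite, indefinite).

negative semidefinite

Congruent diagonalization of A (simultaneous row and column reduction) yields pivots -20, 0, 0.
So there are 1 negative, 2 zero pivots.
Hence Q is negative semidefinite.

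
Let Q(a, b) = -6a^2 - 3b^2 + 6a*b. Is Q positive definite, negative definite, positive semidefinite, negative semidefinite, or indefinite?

negative definite

The symmetric matrix of Q is A = [[-6, 3], [3, -3]].
Leading principal minors: Δ_1 = -6, Δ_2 = 9.
The signs alternate starting with Δ_1 < 0, so by Sylvester's criterion Q is negative definite.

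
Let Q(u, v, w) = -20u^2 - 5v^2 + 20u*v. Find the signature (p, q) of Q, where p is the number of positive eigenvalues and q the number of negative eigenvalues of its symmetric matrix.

Write A = [[-20, 10, 0], [10, -5, 0], [0, 0, 0]].
Row-reducing A symmetrically gives the diagonal entries -20, 0, 0.
That gives 1 negative, 2 zero pivots.

(0, 1)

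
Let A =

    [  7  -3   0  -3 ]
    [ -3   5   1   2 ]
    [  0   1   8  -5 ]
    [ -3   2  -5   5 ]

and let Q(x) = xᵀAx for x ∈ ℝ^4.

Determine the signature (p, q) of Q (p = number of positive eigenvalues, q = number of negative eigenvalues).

(4, 0)

Congruent diagonalization of A (simultaneous row and column reduction) yields pivots 7, 26/7, 201/26, 6/67.
Counting signs: 4 positive.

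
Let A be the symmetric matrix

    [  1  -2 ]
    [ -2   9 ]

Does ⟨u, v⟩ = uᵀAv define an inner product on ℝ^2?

For the 2×2 matrix [[1, -2], [-2, 9]]: det = 1·9 − (-2)² = 5, trace = 10.
det > 0 so both eigenvalues share the sign of the trace; trace = 10 > 0 ⇒ both positive.
⟨·,·⟩ is an inner product exactly when A is positive definite.

yes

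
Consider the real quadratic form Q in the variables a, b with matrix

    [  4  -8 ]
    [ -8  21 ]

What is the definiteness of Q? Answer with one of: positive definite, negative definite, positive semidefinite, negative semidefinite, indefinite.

Congruent diagonalization of A (simultaneous row and column reduction) yields pivots 4, 5.
Counting signs: 2 positive.
Hence Q is positive definite.

positive definite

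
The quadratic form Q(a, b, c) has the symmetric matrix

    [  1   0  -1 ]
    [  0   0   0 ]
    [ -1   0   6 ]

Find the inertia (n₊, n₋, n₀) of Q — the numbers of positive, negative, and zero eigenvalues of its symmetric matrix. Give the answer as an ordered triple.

(2, 0, 1)

Congruent diagonalization of A (simultaneous row and column reduction) yields pivots 1, 0, 5.
Counting signs: 2 positive, 1 zero.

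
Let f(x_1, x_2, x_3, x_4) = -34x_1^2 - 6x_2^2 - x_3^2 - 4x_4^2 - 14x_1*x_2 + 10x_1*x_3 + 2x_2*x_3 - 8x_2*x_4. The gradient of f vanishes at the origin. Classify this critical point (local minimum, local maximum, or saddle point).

The Hessian at the origin is H = [[-68, -14, 10, 0], [-14, -12, 2, -8], [10, 2, -2, 0], [0, -8, 0, -8]].
Applying the same elementary operations to the rows and columns of H produces a congruent diagonal matrix with entries -68, -155/17, -82/155, -40/41.
Counting signs: 4 negative.
H is negative definite, so the origin is a strict local maximum.

local maximum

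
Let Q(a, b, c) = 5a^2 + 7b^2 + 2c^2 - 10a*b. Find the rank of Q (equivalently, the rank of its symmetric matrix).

3

Write A = [[5, -5, 0], [-5, 7, 0], [0, 0, 2]].
An LDLᵀ factorisation of A has diagonal entries 5, 2, 2.
Counting signs: 3 positive.
The rank is the number of nonzero pivots: 3.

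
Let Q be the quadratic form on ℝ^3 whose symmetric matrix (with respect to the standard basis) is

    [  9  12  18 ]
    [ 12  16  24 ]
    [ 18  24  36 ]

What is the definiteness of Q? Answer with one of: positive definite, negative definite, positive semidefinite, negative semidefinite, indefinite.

positive semidefinite

Applying the same elementary operations to the rows and columns of A produces a congruent diagonal matrix with entries 9, 0, 0.
So there are 1 positive, 2 zero pivots.
Hence Q is positive semidefinite.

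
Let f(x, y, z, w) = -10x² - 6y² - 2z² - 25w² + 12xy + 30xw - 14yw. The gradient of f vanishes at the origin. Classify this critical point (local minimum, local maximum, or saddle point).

The Hessian at the origin is H = [[-20, 12, 0, 30], [12, -12, 0, -14], [0, 0, -4, 0], [30, -14, 0, -50]].
Row-reducing H symmetrically gives the diagonal entries -20, -24/5, -4, -5/3.
So there are 4 negative pivots.
H is negative definite, so the origin is a strict local maximum.

local maximum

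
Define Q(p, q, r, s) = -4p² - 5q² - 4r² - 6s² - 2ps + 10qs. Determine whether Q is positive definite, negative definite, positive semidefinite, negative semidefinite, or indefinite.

negative definite

The symmetric matrix of Q is A = [[-4, 0, 0, -1], [0, -5, 0, 5], [0, 0, -4, 0], [-1, 5, 0, -6]].
Leading principal minors: Δ_1 = -4, Δ_2 = 20, Δ_3 = -80, Δ_4 = 60.
The signs alternate starting with Δ_1 < 0, so by Sylvester's criterion Q is negative definite.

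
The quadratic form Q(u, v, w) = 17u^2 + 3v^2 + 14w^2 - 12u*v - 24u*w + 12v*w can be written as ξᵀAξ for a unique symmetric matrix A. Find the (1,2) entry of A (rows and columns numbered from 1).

-6

The coefficient of u·v in Q is -12. For a symmetric A this equals A[1,2] + A[2,1] = 2·A[1,2].
So A[1,2] = -12/2 = -6.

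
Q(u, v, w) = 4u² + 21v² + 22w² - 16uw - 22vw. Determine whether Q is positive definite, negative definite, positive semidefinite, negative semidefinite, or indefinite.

The symmetric matrix is A = [[4, 0, -8], [0, 21, -11], [-8, -11, 22]].
An LDLᵀ factorisation of A has diagonal entries 4, 21, 5/21.
Counting signs: 3 positive.
Hence Q is positive definite.

positive definite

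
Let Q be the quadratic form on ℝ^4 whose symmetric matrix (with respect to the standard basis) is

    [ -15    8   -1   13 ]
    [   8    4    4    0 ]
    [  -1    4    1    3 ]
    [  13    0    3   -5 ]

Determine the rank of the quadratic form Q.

Row-reducing A symmetrically gives the diagonal entries -15, 124/15, -12/31, 2.
Counting signs: 2 positive, 2 negative.
The rank is the number of nonzero pivots: 4.

4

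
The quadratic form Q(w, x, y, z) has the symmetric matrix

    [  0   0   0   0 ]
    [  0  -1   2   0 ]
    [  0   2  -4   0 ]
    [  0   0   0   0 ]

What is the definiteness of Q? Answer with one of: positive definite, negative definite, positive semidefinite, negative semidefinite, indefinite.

Applying the same elementary operations to the rows and columns of A produces a congruent diagonal matrix with entries 0, -1, 0, 0.
So there are 1 negative, 3 zero pivots.
Hence Q is negative semidefinite.

negative semidefinite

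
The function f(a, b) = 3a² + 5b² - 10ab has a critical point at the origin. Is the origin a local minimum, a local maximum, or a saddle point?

The Hessian at the origin is H = [[6, -10], [-10, 10]].
det H = 6·10 − (-10)² = -40 < 0, so H is indefinite.
Therefore the origin is a saddle point.

saddle point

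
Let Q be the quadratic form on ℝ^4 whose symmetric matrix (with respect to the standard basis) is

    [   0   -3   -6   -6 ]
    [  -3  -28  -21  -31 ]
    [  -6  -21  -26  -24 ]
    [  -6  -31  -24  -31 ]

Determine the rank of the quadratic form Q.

4

Row reduction of A gives 4 nonzero rows, so rank A = 4.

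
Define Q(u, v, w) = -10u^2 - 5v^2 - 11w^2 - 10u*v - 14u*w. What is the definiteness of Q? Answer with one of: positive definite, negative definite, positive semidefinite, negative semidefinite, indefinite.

negative definite

The symmetric matrix is A = [[-10, -5, -7], [-5, -5, 0], [-7, 0, -11]].
Applying the same elementary operations to the rows and columns of A produces a congruent diagonal matrix with entries -10, -5/2, -6/5.
So there are 3 negative pivots.
Hence Q is negative definite.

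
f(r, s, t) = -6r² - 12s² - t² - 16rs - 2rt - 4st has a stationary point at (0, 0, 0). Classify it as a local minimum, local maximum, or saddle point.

local maximum

The Hessian at the origin is H = [[-12, -16, -2], [-16, -24, -4], [-2, -4, -2]].
Congruent diagonalization of H (simultaneous row and column reduction) yields pivots -12, -8/3, -1.
Counting signs: 3 negative.
H is negative definite, so the origin is a strict local maximum.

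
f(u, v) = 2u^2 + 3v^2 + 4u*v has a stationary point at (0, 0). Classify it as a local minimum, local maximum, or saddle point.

The Hessian at the origin is H = [[4, 4], [4, 6]].
det H = 4·6 − (4)² = 8 > 0 and H[1,1] = 4 > 0, so H is positive definite.
Therefore the origin is a local minimum.

local minimum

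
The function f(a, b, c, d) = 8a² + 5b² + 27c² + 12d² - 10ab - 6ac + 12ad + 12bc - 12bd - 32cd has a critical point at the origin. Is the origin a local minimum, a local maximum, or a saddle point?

The Hessian at the origin is H = [[16, -10, -6, 12], [-10, 10, 12, -12], [-6, 12, 54, -32], [12, -12, -32, 24]].
Symmetric row and column elimination reduces H to a congruent diagonal form with pivots 16, 15/4, 168/5, 8/21.
Counting signs: 4 positive.
H is positive definite, so the origin is a strict local minimum.

local minimum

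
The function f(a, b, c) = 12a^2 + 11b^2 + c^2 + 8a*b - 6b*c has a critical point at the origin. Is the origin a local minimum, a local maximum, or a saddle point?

local minimum

The Hessian at the origin is H = [[24, 8, 0], [8, 22, -6], [0, -6, 2]].
Symmetric row and column elimination reduces H to a congruent diagonal form with pivots 24, 58/3, 4/29.
Counting signs: 3 positive.
H is positive definite, so the origin is a strict local minimum.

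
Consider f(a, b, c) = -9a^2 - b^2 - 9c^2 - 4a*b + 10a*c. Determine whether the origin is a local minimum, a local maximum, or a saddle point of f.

The Hessian at the origin is H = [[-18, -4, 10], [-4, -2, 0], [10, 0, -18]].
An LDLᵀ factorisation of H has diagonal entries -18, -10/9, -8.
So there are 3 negative pivots.
H is negative definite, so the origin is a strict local maximum.

local maximum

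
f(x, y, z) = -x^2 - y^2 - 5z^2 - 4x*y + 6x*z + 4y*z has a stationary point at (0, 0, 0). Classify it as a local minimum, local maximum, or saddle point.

The Hessian at the origin is H = [[-2, -4, 6], [-4, -2, 4], [6, 4, -10]].
Applying the same elementary operations to the rows and columns of H produces a congruent diagonal matrix with entries -2, 6, -8/3.
So there are 1 positive, 2 negative pivots.
H is indefinite, so the origin is a saddle point.

saddle point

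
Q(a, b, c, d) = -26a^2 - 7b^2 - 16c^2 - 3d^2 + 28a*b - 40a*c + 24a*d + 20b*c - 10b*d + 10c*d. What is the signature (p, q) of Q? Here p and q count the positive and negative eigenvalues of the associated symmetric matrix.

Write A = [[-26, 14, -20, 12], [14, -7, 10, -5], [-20, 10, -16, 5], [12, -5, 5, -3]].
An LDLᵀ factorisation of A has diagonal entries -26, 7/13, -12/7, 5/4.
So there are 2 positive, 2 negative pivots.

(2, 2)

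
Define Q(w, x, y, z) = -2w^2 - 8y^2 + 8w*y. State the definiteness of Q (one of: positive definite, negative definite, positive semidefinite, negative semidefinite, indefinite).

The symmetric matrix is A = [[-2, 0, 4, 0], [0, 0, 0, 0], [4, 0, -8, 0], [0, 0, 0, 0]].
Symmetric row and column elimination reduces A to a congruent diagonal form with pivots -2, 0, 0, 0.
So there are 1 negative, 3 zero pivots.
Hence Q is negative semidefinite.

negative semidefinite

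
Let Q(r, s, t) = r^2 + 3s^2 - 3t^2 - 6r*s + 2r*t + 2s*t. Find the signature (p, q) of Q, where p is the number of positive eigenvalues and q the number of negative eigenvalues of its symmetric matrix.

The symmetric matrix is A = [[1, -3, 1], [-3, 3, 1], [1, 1, -3]].
Symmetric row and column elimination reduces A to a congruent diagonal form with pivots 1, -6, -4/3.
That gives 1 positive, 2 negative pivots.

(1, 2)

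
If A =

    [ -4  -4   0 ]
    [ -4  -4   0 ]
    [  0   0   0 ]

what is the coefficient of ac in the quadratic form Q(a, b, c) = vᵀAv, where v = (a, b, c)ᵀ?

The coefficient of ac is A[1,3] + A[3,1] = 2·0 = 0.

0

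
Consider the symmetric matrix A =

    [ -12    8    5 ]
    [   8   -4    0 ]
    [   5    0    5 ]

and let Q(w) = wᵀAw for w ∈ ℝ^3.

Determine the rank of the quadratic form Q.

3

Applying the same elementary operations to the rows and columns of A produces a congruent diagonal matrix with entries -12, 4/3, -5/4.
That gives 1 positive, 2 negative pivots.
The rank is the number of nonzero pivots: 3.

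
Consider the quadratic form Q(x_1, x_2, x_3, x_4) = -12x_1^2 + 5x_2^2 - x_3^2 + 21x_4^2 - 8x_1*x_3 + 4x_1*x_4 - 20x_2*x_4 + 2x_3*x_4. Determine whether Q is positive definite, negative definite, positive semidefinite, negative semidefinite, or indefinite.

indefinite

Write A = [[-12, 0, -4, 2], [0, 5, 0, -10], [-4, 0, -1, 1], [2, -10, 1, 21]].
Symmetric row and column elimination reduces A to a congruent diagonal form with pivots -12, 5, 1/3, 1.
Counting signs: 3 positive, 1 negative.
Hence Q is indefinite.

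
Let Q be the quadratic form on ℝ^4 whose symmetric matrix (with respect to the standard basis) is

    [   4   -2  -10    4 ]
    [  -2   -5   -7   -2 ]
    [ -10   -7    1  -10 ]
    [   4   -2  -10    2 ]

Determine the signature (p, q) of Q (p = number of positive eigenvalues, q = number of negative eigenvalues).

Row-reducing A symmetrically gives the diagonal entries 4, -6, 0, -2.
Counting signs: 1 positive, 2 negative, 1 zero.

(1, 2)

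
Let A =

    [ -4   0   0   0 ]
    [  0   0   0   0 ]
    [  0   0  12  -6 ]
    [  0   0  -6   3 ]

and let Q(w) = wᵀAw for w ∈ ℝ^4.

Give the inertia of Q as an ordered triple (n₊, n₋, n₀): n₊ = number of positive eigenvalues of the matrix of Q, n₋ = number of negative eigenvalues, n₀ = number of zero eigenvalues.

Row-reducing A symmetrically gives the diagonal entries -4, 0, 12, 0.
Counting signs: 1 positive, 1 negative, 2 zero.

(1, 1, 2)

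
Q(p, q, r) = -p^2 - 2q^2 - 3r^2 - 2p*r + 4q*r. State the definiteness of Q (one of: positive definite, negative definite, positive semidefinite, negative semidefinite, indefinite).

negative semidefinite

The symmetric matrix is A = [[-1, 0, -1], [0, -2, 2], [-1, 2, -3]].
Congruent diagonalization of A (simultaneous row and column reduction) yields pivots -1, -2, 0.
That gives 2 negative, 1 zero pivots.
Hence Q is negative semidefinite.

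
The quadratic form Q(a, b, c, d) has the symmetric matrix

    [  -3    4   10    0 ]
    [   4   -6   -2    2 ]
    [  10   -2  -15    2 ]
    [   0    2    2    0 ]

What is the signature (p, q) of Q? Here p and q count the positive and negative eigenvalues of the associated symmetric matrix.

(1, 3)

Symmetric row and column elimination reduces A to a congruent diagonal form with pivots -3, -2/3, 211, -30/211.
Counting signs: 1 positive, 3 negative.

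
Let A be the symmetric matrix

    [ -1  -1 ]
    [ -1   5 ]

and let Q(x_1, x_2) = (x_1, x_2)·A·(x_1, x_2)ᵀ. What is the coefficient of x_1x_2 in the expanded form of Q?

-2

The coefficient of x_1x_2 is A[1,2] + A[2,1] = 2·(-1) = -2.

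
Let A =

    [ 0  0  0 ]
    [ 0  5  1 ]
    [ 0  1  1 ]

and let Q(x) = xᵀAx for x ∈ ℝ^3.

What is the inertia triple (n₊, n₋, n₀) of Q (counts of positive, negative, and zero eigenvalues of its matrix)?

Congruent diagonalization of A (simultaneous row and column reduction) yields pivots 0, 5, 4/5.
So there are 2 positive, 1 zero pivots.

(2, 0, 1)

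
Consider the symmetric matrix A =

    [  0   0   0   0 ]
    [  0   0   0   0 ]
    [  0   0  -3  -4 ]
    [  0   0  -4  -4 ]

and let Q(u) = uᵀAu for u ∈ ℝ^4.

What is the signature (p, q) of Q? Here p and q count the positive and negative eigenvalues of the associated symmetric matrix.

(1, 1)

Congruent diagonalization of A (simultaneous row and column reduction) yields pivots 0, 0, -3, 4/3.
That gives 1 positive, 1 negative, 2 zero pivots.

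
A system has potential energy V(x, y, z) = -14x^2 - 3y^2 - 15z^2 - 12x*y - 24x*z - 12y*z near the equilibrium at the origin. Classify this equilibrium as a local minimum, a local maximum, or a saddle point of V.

The Hessian at the origin is H = [[-28, -12, -24], [-12, -6, -12], [-24, -12, -30]].
Congruent diagonalization of H (simultaneous row and column reduction) yields pivots -28, -6/7, -6.
Counting signs: 3 negative.
H is negative definite, so the origin is a strict local maximum.

local maximum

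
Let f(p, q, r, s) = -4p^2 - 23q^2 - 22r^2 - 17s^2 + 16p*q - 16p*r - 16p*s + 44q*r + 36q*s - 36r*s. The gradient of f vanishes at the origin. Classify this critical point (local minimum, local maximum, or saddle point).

local maximum

The Hessian at the origin is H = [[-8, 16, -16, -16], [16, -46, 44, 36], [-16, 44, -44, -36], [-16, 36, -36, -34]].
An LDLᵀ factorisation of H has diagonal entries -8, -14, -12/7, -2/3.
Counting signs: 4 negative.
H is negative definite, so the origin is a strict local maximum.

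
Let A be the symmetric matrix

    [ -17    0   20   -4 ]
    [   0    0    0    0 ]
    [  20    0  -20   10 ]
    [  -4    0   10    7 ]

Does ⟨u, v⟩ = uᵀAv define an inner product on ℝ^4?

Applying the same elementary operations to the rows and columns of A produces a congruent diagonal matrix with entries -17, 0, 60/17, 0.
So there are 1 positive, 1 negative, 2 zero pivots.
Hence Q is indefinite.
⟨·,·⟩ is an inner product exactly when A is positive definite.

no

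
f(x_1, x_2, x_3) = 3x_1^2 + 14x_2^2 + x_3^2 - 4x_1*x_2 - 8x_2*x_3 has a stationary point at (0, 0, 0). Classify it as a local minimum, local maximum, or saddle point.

saddle point

The Hessian at the origin is H = [[6, -4, 0], [-4, 28, -8], [0, -8, 2]].
Row-reducing H symmetrically gives the diagonal entries 6, 76/3, -10/19.
That gives 2 positive, 1 negative pivots.
H is indefinite, so the origin is a saddle point.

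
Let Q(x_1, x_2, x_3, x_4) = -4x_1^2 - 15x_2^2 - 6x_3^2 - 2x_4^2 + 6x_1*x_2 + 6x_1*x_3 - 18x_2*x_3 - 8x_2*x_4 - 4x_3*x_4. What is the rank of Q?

The symmetric matrix is A = [[-4, 3, 3, 0], [3, -15, -9, -4], [3, -9, -6, -2], [0, -4, -2, -2]].
Applying the same elementary operations to the rows and columns of A produces a congruent diagonal matrix with entries -4, -51/4, -3/17, -2/3.
So there are 4 negative pivots.
The rank is the number of nonzero pivots: 4.

4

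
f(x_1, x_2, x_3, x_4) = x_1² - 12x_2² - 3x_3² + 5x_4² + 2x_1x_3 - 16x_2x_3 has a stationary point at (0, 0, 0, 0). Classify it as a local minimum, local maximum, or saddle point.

saddle point

The Hessian at the origin is H = [[2, 0, 2, 0], [0, -24, -16, 0], [2, -16, -6, 0], [0, 0, 0, 10]].
Applying the same elementary operations to the rows and columns of H produces a congruent diagonal matrix with entries 2, -24, 8/3, 10.
That gives 3 positive, 1 negative pivots.
H is indefinite, so the origin is a saddle point.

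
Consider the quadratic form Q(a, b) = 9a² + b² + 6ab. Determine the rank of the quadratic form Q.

Write A = [[9, 3], [3, 1]].
Applying the same elementary operations to the rows and columns of A produces a congruent diagonal matrix with entries 9, 0.
So there are 1 positive, 1 zero pivots.
The rank is the number of nonzero pivots: 1.

1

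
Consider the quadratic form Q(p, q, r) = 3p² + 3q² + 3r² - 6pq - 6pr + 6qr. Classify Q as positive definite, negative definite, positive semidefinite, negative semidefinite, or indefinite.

Write A = [[3, -3, -3], [-3, 3, 3], [-3, 3, 3]].
Applying the same elementary operations to the rows and columns of A produces a congruent diagonal matrix with entries 3, 0, 0.
That gives 1 positive, 2 zero pivots.
Hence Q is positive semidefinite.

positive semidefinite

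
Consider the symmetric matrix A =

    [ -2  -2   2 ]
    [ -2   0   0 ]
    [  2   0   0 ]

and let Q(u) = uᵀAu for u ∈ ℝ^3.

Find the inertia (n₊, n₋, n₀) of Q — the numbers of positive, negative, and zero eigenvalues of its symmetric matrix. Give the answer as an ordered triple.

Row-reducing A symmetrically gives the diagonal entries -2, 2, 0.
So there are 1 positive, 1 negative, 1 zero pivots.

(1, 1, 1)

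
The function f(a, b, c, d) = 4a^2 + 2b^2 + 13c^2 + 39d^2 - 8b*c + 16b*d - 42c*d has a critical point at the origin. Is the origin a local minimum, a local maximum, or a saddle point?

The Hessian at the origin is H = [[8, 0, 0, 0], [0, 4, -8, 16], [0, -8, 26, -42], [0, 16, -42, 78]].
Congruent diagonalization of H (simultaneous row and column reduction) yields pivots 8, 4, 10, 4.
So there are 4 positive pivots.
H is positive definite, so the origin is a strict local minimum.

local minimum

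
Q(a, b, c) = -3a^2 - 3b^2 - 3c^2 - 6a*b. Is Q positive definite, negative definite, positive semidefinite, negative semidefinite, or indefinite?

Write A = [[-3, -3, 0], [-3, -3, 0], [0, 0, -3]].
Symmetric row and column elimination reduces A to a congruent diagonal form with pivots -3, 0, -3.
So there are 2 negative, 1 zero pivots.
Hence Q is negative semidefinite.

negative semidefinite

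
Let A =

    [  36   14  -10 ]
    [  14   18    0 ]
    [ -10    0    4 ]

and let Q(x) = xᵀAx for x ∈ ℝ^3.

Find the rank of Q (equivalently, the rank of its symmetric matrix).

An LDLᵀ factorisation of A has diagonal entries 36, 113/9, 2/113.
That gives 3 positive pivots.
The rank is the number of nonzero pivots: 3.

3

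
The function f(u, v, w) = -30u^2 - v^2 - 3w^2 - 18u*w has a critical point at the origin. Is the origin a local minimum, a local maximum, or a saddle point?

local maximum

The Hessian at the origin is H = [[-60, 0, -18], [0, -2, 0], [-18, 0, -6]].
Applying the same elementary operations to the rows and columns of H produces a congruent diagonal matrix with entries -60, -2, -3/5.
So there are 3 negative pivots.
H is negative definite, so the origin is a strict local maximum.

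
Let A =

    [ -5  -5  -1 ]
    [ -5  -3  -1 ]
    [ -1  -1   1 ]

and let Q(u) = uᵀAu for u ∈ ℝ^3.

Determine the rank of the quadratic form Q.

Symmetric row and column elimination reduces A to a congruent diagonal form with pivots -5, 2, 6/5.
Counting signs: 2 positive, 1 negative.
The rank is the number of nonzero pivots: 3.

3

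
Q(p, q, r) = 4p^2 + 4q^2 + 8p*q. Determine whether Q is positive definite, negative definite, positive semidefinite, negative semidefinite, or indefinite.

Write A = [[4, 4, 0], [4, 4, 0], [0, 0, 0]].
Symmetric row and column elimination reduces A to a congruent diagonal form with pivots 4, 0, 0.
That gives 1 positive, 2 zero pivots.
Hence Q is positive semidefinite.

positive semidefinite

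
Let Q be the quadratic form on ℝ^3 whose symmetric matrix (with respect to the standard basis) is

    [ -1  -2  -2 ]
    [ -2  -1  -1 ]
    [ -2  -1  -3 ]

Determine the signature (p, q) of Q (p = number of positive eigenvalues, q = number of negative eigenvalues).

Symmetric row and column elimination reduces A to a congruent diagonal form with pivots -1, 3, -2.
Counting signs: 1 positive, 2 negative.

(1, 2)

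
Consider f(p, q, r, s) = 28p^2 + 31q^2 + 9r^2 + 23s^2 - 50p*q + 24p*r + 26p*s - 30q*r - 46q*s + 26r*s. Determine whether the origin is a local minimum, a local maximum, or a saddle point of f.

The Hessian at the origin is H = [[56, -50, 24, 26], [-50, 62, -30, -46], [24, -30, 18, 26], [26, -46, 26, 46]].
Applying the same elementary operations to the rows and columns of H produces a congruent diagonal matrix with entries 56, 243/14, 94/27, 40/141.
That gives 4 positive pivots.
H is positive definite, so the origin is a strict local minimum.

local minimum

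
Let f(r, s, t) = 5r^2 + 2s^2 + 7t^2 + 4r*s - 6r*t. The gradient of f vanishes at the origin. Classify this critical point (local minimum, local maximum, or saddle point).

The Hessian at the origin is H = [[10, 4, -6], [4, 4, 0], [-6, 0, 14]].
Applying the same elementary operations to the rows and columns of H produces a congruent diagonal matrix with entries 10, 12/5, 8.
That gives 3 positive pivots.
H is positive definite, so the origin is a strict local minimum.

local minimum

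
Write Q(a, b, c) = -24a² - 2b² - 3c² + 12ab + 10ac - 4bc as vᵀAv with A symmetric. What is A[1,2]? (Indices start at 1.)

6

The coefficient of a·b in Q is 12. For a symmetric A this equals A[1,2] + A[2,1] = 2·A[1,2].
So A[1,2] = 12/2 = 6.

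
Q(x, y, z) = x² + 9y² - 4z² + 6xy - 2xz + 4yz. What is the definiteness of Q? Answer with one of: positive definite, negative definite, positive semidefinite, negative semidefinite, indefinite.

indefinite

The symmetric matrix is A = [[1, 3, -1], [3, 9, 2], [-1, 2, -4]].
A is congruent to a diagonal matrix with 2 positive, 1 negative and 0 zero entries, so Q is indefinite.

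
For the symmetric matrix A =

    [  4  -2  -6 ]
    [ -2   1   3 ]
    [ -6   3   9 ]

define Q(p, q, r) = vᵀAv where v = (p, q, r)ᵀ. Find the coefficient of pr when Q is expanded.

-12

The coefficient of pr is A[1,3] + A[3,1] = 2·(-6) = -12.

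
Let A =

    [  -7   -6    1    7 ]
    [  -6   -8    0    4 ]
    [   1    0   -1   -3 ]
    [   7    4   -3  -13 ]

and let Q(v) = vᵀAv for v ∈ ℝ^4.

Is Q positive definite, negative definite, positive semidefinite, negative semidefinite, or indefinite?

Leading principal minors: Δ_1 = -7, Δ_2 = 20, Δ_3 = -12, Δ_4 = 16.
The signs alternate starting with Δ_1 < 0, so by Sylvester's criterion Q is negative definite.

negative definite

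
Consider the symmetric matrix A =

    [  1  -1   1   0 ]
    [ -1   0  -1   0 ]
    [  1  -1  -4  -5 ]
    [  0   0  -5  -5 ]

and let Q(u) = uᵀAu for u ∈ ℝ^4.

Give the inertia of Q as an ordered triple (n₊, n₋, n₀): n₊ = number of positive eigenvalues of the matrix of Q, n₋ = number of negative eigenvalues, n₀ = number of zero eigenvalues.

(1, 2, 1)

Row-reducing A symmetrically gives the diagonal entries 1, -1, -5, 0.
That gives 1 positive, 2 negative, 1 zero pivots.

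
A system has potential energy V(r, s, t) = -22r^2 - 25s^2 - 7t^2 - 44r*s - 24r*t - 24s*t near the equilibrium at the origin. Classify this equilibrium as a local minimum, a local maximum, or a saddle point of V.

The Hessian at the origin is H = [[-44, -44, -24], [-44, -50, -24], [-24, -24, -14]].
Applying the same elementary operations to the rows and columns of H produces a congruent diagonal matrix with entries -44, -6, -10/11.
Counting signs: 3 negative.
H is negative definite, so the origin is a strict local maximum.

local maximum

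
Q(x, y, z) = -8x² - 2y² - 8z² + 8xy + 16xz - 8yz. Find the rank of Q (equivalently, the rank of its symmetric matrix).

1

The symmetric matrix is A = [[-8, 4, 8], [4, -2, -4], [8, -4, -8]].
Symmetric row and column elimination reduces A to a congruent diagonal form with pivots -8, 0, 0.
That gives 1 negative, 2 zero pivots.
The rank is the number of nonzero pivots: 1.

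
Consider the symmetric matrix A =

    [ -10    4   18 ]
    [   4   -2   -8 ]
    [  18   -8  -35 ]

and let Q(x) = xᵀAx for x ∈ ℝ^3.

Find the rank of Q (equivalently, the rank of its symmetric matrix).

3

Symmetric row and column elimination reduces A to a congruent diagonal form with pivots -10, -2/5, -1.
So there are 3 negative pivots.
The rank is the number of nonzero pivots: 3.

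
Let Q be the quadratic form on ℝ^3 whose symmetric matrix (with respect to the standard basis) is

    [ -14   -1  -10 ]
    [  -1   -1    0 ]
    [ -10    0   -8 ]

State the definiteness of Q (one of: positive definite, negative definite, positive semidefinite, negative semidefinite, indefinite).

Leading principal minors: Δ_1 = -14, Δ_2 = 13, Δ_3 = -4.
The signs alternate starting with Δ_1 < 0, so by Sylvester's criterion Q is negative definite.

negative definite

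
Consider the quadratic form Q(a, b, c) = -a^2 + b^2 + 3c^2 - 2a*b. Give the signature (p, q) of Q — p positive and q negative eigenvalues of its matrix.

(2, 1)

The symmetric matrix is A = [[-1, -1, 0], [-1, 1, 0], [0, 0, 3]].
An LDLᵀ factorisation of A has diagonal entries -1, 2, 3.
That gives 2 positive, 1 negative pivots.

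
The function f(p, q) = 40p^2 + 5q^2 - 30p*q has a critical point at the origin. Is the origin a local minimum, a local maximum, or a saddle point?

saddle point

The Hessian at the origin is H = [[80, -30], [-30, 10]].
det H = 80·10 − (-30)² = -100 < 0, so H is indefinite.
Therefore the origin is a saddle point.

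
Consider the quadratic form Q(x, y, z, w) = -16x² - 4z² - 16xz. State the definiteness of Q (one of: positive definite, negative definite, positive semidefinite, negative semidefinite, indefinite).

The associated matrix is A = [[-16, 0, -8, 0], [0, 0, 0, 0], [-8, 0, -4, 0], [0, 0, 0, 0]].
Row-reducing A symmetrically gives the diagonal entries -16, 0, 0, 0.
That gives 1 negative, 3 zero pivots.
Hence Q is negative semidefinite.

negative semidefinite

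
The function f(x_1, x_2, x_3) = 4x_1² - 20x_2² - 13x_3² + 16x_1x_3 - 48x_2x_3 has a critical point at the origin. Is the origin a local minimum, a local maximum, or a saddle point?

saddle point

The Hessian at the origin is H = [[8, 0, 16], [0, -40, -48], [16, -48, -26]].
An LDLᵀ factorisation of H has diagonal entries 8, -40, -2/5.
Counting signs: 1 positive, 2 negative.
H is indefinite, so the origin is a saddle point.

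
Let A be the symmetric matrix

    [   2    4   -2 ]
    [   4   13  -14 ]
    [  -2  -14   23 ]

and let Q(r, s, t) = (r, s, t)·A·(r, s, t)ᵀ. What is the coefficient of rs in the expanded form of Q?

The coefficient of rs is A[1,2] + A[2,1] = 2·4 = 8.

8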